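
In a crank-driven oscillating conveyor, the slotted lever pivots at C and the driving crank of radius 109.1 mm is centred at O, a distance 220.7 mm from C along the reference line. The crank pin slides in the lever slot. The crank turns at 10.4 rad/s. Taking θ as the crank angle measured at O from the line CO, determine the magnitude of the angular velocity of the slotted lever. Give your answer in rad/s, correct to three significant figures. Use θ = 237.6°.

ω = 10.4 rad/s
Crank pin A relative to C: A = (d + r cosθ, r sinθ); lever angle φ = atan2(r sinθ, d + r cosθ).
Differentiating tanφ: φ̇ = rω(d cosθ + r)/(d² + r² + 2dr cosθ).
d² + r² + 2dr cosθ = |CA|² = 0.0348076 m²;  d cosθ + r = -0.009157 m.
|ω_lever| = |0.1091·10.4·-0.009157| / 0.0348076 = 0.29849 rad/s.

0.298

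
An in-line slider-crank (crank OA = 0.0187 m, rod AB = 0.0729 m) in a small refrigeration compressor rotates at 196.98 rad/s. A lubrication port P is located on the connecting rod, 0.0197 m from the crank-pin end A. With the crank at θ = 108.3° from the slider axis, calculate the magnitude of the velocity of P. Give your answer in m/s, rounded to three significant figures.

3.52

ω = 197 rad/s.  Crank-pin speed |V_A| = rω = 3.6835 m/s, perpendicular to OA.
Rod angle: sinφ = −(r/L) sinθ ⇒ φ = -14.096°; ω_rod = −rω cosθ/√(L²−r²sin²θ) = +16.358 rad/s.
V_P = V_A + ω_rod × AP, with AP = 0.0197 m along the rod.
Components: V_Px = −rω sinθ − a·ω_rod·sinφ = -3.4188 m/s;  V_Py = rω cosθ + a·ω_rod·cosφ = -0.84405 m/s.
|V_P| = √(V_Px² + V_Py²) = 3.5214 m/s.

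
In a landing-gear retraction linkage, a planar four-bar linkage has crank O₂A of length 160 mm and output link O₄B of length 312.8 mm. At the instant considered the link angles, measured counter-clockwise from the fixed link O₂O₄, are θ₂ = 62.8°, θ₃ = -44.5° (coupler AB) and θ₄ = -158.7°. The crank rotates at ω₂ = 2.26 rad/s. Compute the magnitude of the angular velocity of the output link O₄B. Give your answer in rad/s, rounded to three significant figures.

1.21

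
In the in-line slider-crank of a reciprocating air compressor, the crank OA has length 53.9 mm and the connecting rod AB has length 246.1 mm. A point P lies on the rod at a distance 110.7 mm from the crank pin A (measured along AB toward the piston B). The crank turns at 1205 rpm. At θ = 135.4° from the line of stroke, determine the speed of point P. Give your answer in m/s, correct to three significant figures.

5.18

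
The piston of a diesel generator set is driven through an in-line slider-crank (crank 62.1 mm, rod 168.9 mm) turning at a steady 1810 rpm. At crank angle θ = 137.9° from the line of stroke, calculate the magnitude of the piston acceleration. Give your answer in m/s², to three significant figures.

1540

ω = 2π·1810/60 = 189.5 rad/s
x(θ) = r cosθ + √(L² − r² sin²θ); with ω constant, a = ω²·d²x/dθ².
d²x/dθ² = −r cosθ − r²(cos2θ)/√u − r⁴ sin²2θ/(4u^{3/2}),  u = L² − r² sin²θ = 0.0267939 m².
Substituting r = 0.0621 m, L = 0.1689 m, θ = 137.9°: d²x/dθ² = +0.042857 m.
a = ω²·d²x/dθ² = (189.5)²·(+0.042857) = +1539.7 m/s²;  |a| = 1539.7 m/s².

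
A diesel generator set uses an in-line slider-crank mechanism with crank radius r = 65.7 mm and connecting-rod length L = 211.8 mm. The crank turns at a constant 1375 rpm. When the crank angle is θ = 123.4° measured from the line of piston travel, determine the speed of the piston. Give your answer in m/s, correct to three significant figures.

6.50

ω = 2π·1375/60 = 144 rad/s
For an in-line slider-crank, x = r cosθ + √(L² − r² sin²θ), so v = −rω sinθ·[1 + r cosθ/√(L² − r² sin²θ)].
With r = 0.0657 m, L = 0.2118 m, θ = 123.4°: √(L² − r² sin²θ) = 0.20457 m.
v = −0.0657·144·0.83485·[1 + 0.0657·-0.55048/0.20457] = -6.5015 m/s.
|v| = 6.5015 m/s.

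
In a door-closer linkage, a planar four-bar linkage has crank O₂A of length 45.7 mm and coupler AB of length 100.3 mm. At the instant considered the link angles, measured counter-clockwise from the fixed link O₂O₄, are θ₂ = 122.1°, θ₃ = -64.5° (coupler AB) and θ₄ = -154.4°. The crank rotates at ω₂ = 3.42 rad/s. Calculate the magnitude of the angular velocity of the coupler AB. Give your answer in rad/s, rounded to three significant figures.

1.55

ω₂ = 3.42 rad/s
Differentiating the loop-closure r₂e^{iθ₂}+r₃e^{iθ₃}=r₁+r₄e^{iθ₄} gives r₂ω₂e^{iθ₂}+r₃ω₃e^{iθ₃}=r₄ω₄e^{iθ₄}.
Eliminating the other unknown: ω₃ = r₂ω₂ sin(θ₄−θ₂) / [r₃ sin(θ₃−θ₄)].
Numerator sine = +0.99357; denominator sine = +1.00000.
Result = 0.0457·3.42·(+0.99357) / (0.1003·(+1.00000)) = +1.5483 rad/s; magnitude 1.5483 rad/s.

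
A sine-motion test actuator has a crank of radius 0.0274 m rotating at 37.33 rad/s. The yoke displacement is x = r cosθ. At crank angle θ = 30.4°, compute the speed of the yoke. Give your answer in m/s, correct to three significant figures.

ω = 37.33 rad/s
x = r cosθ ⇒ ẋ = −rω sinθ.
|v| = rω|sinθ| = 0.0274·37.33·|sin 30.4°| = 0.51759 m/s.

0.518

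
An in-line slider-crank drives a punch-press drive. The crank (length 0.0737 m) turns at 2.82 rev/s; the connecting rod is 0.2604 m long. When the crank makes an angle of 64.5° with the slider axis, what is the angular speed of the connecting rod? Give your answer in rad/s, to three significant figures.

2.23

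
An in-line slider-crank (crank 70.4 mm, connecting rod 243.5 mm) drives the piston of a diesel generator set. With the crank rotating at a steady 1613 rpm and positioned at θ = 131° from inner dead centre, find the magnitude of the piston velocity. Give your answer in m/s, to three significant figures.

7.23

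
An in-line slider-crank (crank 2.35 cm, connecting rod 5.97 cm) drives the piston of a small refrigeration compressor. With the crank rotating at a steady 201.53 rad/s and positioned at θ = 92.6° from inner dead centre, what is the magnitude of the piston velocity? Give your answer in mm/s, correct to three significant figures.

ω = 201.5 rad/s
For an in-line slider-crank, x = r cosθ + √(L² − r² sin²θ), so v = −rω sinθ·[1 + r cosθ/√(L² − r² sin²θ)].
With r = 0.0235 m, L = 0.0597 m, θ = 92.6°: √(L² − r² sin²θ) = 0.054891 m.
v = −0.0235·201.5·0.99897·[1 + 0.0235·-0.04536/0.054891] = -4.6392 m/s.
|v| = 4.6392 m/s = 4639.2 mm/s.

4640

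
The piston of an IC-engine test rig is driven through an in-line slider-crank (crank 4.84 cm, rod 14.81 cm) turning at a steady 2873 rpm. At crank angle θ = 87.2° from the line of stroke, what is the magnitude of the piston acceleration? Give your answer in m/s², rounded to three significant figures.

ω = 2π·2873/60 = 300.9 rad/s
x(θ) = r cosθ + √(L² − r² sin²θ); with ω constant, a = ω²·d²x/dθ².
d²x/dθ² = −r cosθ − r²(cos2θ)/√u − r⁴ sin²2θ/(4u^{3/2}),  u = L² − r² sin²θ = 0.0195966 m².
Substituting r = 0.0484 m, L = 0.1481 m, θ = 87.2°: d²x/dθ² = +0.014285 m.
a = ω²·d²x/dθ² = (300.9)²·(+0.014285) = +1293 m/s²;  |a| = 1293 m/s².

1290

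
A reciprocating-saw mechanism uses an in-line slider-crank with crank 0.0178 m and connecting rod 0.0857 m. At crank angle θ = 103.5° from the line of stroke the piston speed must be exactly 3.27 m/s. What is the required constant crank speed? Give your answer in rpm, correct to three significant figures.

For an in-line slider-crank, |v_piston| = rω|sinθ|·[1 + r cosθ/√(L² − r² sin²θ)].
With r = 0.0178 m, L = 0.0857 m, θ = 103.5°: the bracketed kinematic factor |dx/dθ| = 0.016451 m.
ω = v/|dx/dθ| = 3.27/0.016451 = 198.77 rad/s.
N = 60ω/(2π) = 1898.1 rpm.

1900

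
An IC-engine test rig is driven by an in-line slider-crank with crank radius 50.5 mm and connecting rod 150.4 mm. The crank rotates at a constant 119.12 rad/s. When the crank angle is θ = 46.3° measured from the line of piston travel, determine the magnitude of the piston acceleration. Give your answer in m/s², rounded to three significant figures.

ω = 119.1 rad/s
x(θ) = r cosθ + √(L² − r² sin²θ); with ω constant, a = ω²·d²x/dθ².
d²x/dθ² = −r cosθ − r²(cos2θ)/√u − r⁴ sin²2θ/(4u^{3/2}),  u = L² − r² sin²θ = 0.0212872 m².
Substituting r = 0.0505 m, L = 0.1504 m, θ = 46.3°: d²x/dθ² = -0.034619 m.
a = ω²·d²x/dθ² = (119.1)²·(-0.034619) = -491.23 m/s²;  |a| = 491.23 m/s².

491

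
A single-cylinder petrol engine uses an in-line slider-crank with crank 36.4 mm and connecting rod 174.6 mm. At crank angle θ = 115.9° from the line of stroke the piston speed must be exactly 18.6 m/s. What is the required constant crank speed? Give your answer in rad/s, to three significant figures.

For an in-line slider-crank, |v_piston| = rω|sinθ|·[1 + r cosθ/√(L² − r² sin²θ)].
With r = 0.0364 m, L = 0.1746 m, θ = 115.9°: the bracketed kinematic factor |dx/dθ| = 0.029708 m.
ω = v/|dx/dθ| = 18.6/0.029708 = 626.09 rad/s.

626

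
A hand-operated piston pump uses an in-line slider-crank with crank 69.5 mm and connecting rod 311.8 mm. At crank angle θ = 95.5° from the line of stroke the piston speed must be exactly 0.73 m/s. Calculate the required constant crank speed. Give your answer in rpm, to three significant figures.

103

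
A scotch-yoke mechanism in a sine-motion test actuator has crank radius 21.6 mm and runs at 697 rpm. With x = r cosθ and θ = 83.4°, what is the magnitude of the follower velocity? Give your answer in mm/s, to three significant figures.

ω = 72.99 rad/s (from 697 rpm).
x = r cosθ ⇒ ẋ = −rω sinθ.
|v| = rω|sinθ| = 0.0216·72.99·|sin 83.4°| = 1.5661 m/s = 1566.1 mm/s.

1570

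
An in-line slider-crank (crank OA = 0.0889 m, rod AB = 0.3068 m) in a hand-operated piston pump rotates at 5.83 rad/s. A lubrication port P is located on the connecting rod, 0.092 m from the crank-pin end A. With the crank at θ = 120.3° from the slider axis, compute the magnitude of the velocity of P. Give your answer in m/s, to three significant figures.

ω = 5.83 rad/s.  Crank-pin speed |V_A| = rω = 0.51829 m/s, perpendicular to OA.
Rod angle: sinφ = −(r/L) sinθ ⇒ φ = -14.488°; ω_rod = −rω cosθ/√(L²−r²sin²θ) = +0.88031 rad/s.
V_P = V_A + ω_rod × AP, with AP = 0.092 m along the rod.
Components: V_Px = −rω sinθ − a·ω_rod·sinφ = -0.42722 m/s;  V_Py = rω cosθ + a·ω_rod·cosφ = -0.18308 m/s.
|V_P| = √(V_Px² + V_Py²) = 0.4648 m/s.

0.465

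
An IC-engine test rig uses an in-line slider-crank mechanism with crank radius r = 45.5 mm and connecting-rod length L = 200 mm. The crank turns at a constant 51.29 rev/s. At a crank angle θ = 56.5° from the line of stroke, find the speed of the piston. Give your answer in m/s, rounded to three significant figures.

13.8

ω = 2π·51.3 = 322.3 rad/s
For an in-line slider-crank, x = r cosθ + √(L² − r² sin²θ), so v = −rω sinθ·[1 + r cosθ/√(L² − r² sin²θ)].
With r = 0.0455 m, L = 0.2 m, θ = 56.5°: √(L² − r² sin²θ) = 0.19637 m.
v = −0.0455·322.3·0.83389·[1 + 0.0455·0.55194/0.19637] = -13.791 m/s.
|v| = 13.791 m/s.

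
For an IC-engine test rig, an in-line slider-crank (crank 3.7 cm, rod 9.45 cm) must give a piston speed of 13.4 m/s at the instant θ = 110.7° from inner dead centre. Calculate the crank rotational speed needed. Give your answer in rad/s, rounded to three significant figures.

455

For an in-line slider-crank, |v_piston| = rω|sinθ|·[1 + r cosθ/√(L² − r² sin²θ)].
With r = 0.037 m, L = 0.0945 m, θ = 110.7°: the bracketed kinematic factor |dx/dθ| = 0.029464 m.
ω = v/|dx/dθ| = 13.4/0.029464 = 454.8 rad/s.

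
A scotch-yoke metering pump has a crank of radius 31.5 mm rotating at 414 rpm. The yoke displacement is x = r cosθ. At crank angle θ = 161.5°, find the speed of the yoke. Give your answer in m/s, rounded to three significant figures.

0.433

ω = 43.35 rad/s (from 414 rpm).
x = r cosθ ⇒ ẋ = −rω sinθ.
|v| = rω|sinθ| = 0.0315·43.35·|sin 161.5°| = 0.43333 m/s.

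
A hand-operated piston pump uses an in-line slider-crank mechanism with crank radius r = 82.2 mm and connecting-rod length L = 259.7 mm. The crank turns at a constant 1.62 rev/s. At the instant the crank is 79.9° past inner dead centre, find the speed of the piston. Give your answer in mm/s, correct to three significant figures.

872

ω = 2π·1.62 = 10.18 rad/s
For an in-line slider-crank, x = r cosθ + √(L² − r² sin²θ), so v = −rω sinθ·[1 + r cosθ/√(L² − r² sin²θ)].
With r = 0.0822 m, L = 0.2597 m, θ = 79.9°: √(L² − r² sin²θ) = 0.24677 m.
v = −0.0822·10.18·0.98450·[1 + 0.0822·0.17537/0.24677] = -0.87185 m/s.
|v| = 0.87185 m/s = 871.85 mm/s.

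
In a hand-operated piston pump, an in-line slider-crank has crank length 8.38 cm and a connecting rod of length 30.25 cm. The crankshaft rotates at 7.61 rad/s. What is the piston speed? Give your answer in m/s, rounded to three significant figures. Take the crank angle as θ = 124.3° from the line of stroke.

0.442

ω = 7.61 rad/s
For an in-line slider-crank, x = r cosθ + √(L² − r² sin²θ), so v = −rω sinθ·[1 + r cosθ/√(L² − r² sin²θ)].
With r = 0.0838 m, L = 0.3025 m, θ = 124.3°: √(L² − r² sin²θ) = 0.29447 m.
v = −0.0838·7.61·0.82610·[1 + 0.0838·-0.56353/0.29447] = -0.44233 m/s.
|v| = 0.44233 m/s.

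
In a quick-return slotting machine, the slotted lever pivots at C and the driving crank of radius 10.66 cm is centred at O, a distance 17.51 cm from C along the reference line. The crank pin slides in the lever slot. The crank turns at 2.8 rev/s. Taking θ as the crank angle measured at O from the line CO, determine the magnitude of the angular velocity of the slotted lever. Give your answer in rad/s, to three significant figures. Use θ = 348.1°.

6.64

ω = 17.59 rad/s (from 2.8 rev/s).
Crank pin A relative to C: A = (d + r cosθ, r sinθ); lever angle φ = atan2(r sinθ, d + r cosθ).
Differentiating tanφ: φ̇ = rω(d cosθ + r)/(d² + r² + 2dr cosθ).
d² + r² + 2dr cosθ = |CA|² = 0.0785526 m²;  d cosθ + r = +0.27794 m.
|ω_lever| = |0.1066·17.59·+0.27794| / 0.0785526 = 6.6356 rad/s.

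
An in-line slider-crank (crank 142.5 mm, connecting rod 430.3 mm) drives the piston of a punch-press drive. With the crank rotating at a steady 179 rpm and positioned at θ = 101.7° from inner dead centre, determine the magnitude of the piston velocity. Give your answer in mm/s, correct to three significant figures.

2430

ω = 2π·179/60 = 18.74 rad/s
For an in-line slider-crank, x = r cosθ + √(L² − r² sin²θ), so v = −rω sinθ·[1 + r cosθ/√(L² − r² sin²θ)].
With r = 0.1425 m, L = 0.4303 m, θ = 101.7°: √(L² − r² sin²θ) = 0.40705 m.
v = −0.1425·18.74·0.97922·[1 + 0.1425·-0.20279/0.40705] = -2.4299 m/s.
|v| = 2.4299 m/s = 2429.9 mm/s.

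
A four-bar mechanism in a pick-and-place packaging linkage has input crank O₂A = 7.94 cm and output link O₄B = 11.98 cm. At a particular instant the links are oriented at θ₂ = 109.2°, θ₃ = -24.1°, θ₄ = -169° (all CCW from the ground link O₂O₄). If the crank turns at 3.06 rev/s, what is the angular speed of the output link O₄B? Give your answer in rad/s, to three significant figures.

ω₂ = 19.23 rad/s (from 3.06 rev/s).
Differentiating the loop-closure r₂e^{iθ₂}+r₃e^{iθ₃}=r₁+r₄e^{iθ₄} gives r₂ω₂e^{iθ₂}+r₃ω₃e^{iθ₃}=r₄ω₄e^{iθ₄}.
Eliminating the other unknown: ω₄ = r₂ω₂ sin(θ₂−θ₃) / [r₄ sin(θ₄−θ₃)].
Numerator sine = +0.72777; denominator sine = -0.57501.
Result = 0.0794·19.23·(+0.72777) / (0.1198·(-0.57501)) = -16.128 rad/s; magnitude 16.128 rad/s.

16.1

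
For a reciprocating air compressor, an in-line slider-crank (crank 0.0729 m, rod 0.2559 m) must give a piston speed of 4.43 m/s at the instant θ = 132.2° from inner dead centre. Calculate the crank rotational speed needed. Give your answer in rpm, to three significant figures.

For an in-line slider-crank, |v_piston| = rω|sinθ|·[1 + r cosθ/√(L² − r² sin²θ)].
With r = 0.0729 m, L = 0.2559 m, θ = 132.2°: the bracketed kinematic factor |dx/dθ| = 0.043432 m.
ω = v/|dx/dθ| = 4.43/0.043432 = 102 rad/s.
N = 60ω/(2π) = 974.01 rpm.

974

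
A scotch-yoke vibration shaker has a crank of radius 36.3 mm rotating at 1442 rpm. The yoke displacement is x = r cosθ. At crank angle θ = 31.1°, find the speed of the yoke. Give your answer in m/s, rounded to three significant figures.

2.83

ω = 151 rad/s (from 1442 rpm).
x = r cosθ ⇒ ẋ = −rω sinθ.
|v| = rω|sinθ| = 0.0363·151·|sin 31.1°| = 2.8314 m/s.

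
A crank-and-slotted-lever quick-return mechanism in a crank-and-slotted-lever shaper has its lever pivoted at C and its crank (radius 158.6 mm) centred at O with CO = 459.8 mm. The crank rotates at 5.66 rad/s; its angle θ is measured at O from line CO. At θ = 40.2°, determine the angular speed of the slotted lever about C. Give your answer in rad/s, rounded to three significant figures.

1.32

ω = 5.66 rad/s
Crank pin A relative to C: A = (d + r cosθ, r sinθ); lever angle φ = atan2(r sinθ, d + r cosθ).
Differentiating tanφ: φ̇ = rω(d cosθ + r)/(d² + r² + 2dr cosθ).
d² + r² + 2dr cosθ = |CA|² = 0.347969 m²;  d cosθ + r = +0.50979 m.
|ω_lever| = |0.1586·5.66·+0.50979| / 0.347969 = 1.3151 rad/s.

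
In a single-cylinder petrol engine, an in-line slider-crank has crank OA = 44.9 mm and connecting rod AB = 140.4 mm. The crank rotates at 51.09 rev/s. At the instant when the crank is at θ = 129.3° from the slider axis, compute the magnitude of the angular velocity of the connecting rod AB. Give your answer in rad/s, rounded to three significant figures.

ω = 321 rad/s (converted from 51.09 rev/s).
The rod makes angle φ with the slider axis where L sinφ = r sinθ; differentiating, L cosφ·φ̇ = r ω cosθ.
L cosφ = √(L² − r² sin²θ) = 0.13603 m.
|ω_rod| = r ω |cosθ| / √(L² − r² sin²θ) = 0.0449·321·0.63338/0.13603 = 67.109 rad/s.

67.1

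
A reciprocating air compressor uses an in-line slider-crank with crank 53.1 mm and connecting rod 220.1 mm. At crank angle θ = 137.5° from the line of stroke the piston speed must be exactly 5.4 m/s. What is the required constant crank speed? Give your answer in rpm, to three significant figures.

For an in-line slider-crank, |v_piston| = rω|sinθ|·[1 + r cosθ/√(L² − r² sin²θ)].
With r = 0.0531 m, L = 0.2201 m, θ = 137.5°: the bracketed kinematic factor |dx/dθ| = 0.029406 m.
ω = v/|dx/dθ| = 5.4/0.029406 = 183.63 rad/s.
N = 60ω/(2π) = 1753.6 rpm.

1750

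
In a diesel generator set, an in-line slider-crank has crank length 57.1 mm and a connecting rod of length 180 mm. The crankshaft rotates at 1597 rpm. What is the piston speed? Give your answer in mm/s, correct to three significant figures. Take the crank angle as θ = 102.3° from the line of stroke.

8670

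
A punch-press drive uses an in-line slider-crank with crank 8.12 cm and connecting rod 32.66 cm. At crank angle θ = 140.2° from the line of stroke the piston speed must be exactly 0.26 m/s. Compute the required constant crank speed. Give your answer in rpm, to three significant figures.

For an in-line slider-crank, |v_piston| = rω|sinθ|·[1 + r cosθ/√(L² − r² sin²θ)].
With r = 0.0812 m, L = 0.3266 m, θ = 140.2°: the bracketed kinematic factor |dx/dθ| = 0.041921 m.
ω = v/|dx/dθ| = 0.26/0.041921 = 6.2022 rad/s.
N = 60ω/(2π) = 59.227 rpm.

59.2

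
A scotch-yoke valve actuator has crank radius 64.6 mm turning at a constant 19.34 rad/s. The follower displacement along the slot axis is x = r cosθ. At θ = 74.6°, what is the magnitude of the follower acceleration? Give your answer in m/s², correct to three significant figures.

ω = 19.34 rad/s
x = r cosθ ⇒ ẍ = −rω² cosθ (ω constant).
|a| = rω²|cosθ| = 0.0646·(19.34)²·|cos 74.6°| = 6.4166 m/s².

6.42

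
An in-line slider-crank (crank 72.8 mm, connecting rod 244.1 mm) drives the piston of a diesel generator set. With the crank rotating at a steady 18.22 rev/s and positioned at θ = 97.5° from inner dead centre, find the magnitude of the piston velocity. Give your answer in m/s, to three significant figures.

7.93

ω = 2π·18.2 = 114.5 rad/s
For an in-line slider-crank, x = r cosθ + √(L² − r² sin²θ), so v = −rω sinθ·[1 + r cosθ/√(L² − r² sin²θ)].
With r = 0.0728 m, L = 0.2441 m, θ = 97.5°: √(L² − r² sin²θ) = 0.23319 m.
v = −0.0728·114.5·0.99144·[1 + 0.0728·-0.13053/0.23319] = -7.9261 m/s.
|v| = 7.9261 m/s.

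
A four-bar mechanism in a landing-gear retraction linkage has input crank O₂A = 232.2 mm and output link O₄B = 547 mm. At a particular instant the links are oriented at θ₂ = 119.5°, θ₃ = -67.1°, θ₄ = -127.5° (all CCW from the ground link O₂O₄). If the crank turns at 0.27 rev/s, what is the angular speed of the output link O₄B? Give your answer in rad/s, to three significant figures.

ω₂ = 1.696 rad/s (from 0.27 rev/s).
Differentiating the loop-closure r₂e^{iθ₂}+r₃e^{iθ₃}=r₁+r₄e^{iθ₄} gives r₂ω₂e^{iθ₂}+r₃ω₃e^{iθ₃}=r₄ω₄e^{iθ₄}.
Eliminating the other unknown: ω₄ = r₂ω₂ sin(θ₂−θ₃) / [r₄ sin(θ₄−θ₃)].
Numerator sine = -0.11494; denominator sine = -0.86949.
Result = 0.2322·1.696·(-0.11494) / (0.547·(-0.86949)) = +0.095195 rad/s; magnitude 0.095195 rad/s.

0.0952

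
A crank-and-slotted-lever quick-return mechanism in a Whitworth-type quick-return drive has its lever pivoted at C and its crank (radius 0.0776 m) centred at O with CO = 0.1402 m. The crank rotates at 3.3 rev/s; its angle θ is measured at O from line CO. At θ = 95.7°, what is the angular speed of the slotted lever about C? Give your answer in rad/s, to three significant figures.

ω = 20.73 rad/s (from 3.3 rev/s).
Crank pin A relative to C: A = (d + r cosθ, r sinθ); lever angle φ = atan2(r sinθ, d + r cosθ).
Differentiating tanφ: φ̇ = rω(d cosθ + r)/(d² + r² + 2dr cosθ).
d² + r² + 2dr cosθ = |CA|² = 0.0235167 m²;  d cosθ + r = +0.063675 m.
|ω_lever| = |0.0776·20.73·+0.063675| / 0.0235167 = 4.3566 rad/s.

4.36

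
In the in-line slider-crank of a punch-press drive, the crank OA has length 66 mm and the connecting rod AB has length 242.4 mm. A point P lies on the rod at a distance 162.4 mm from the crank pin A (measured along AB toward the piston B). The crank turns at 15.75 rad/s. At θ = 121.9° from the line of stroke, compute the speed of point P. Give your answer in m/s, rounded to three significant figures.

0.815

ω = 15.75 rad/s.  Crank-pin speed |V_A| = rω = 1.0395 m/s, perpendicular to OA.
Rod angle: sinφ = −(r/L) sinθ ⇒ φ = -13.365°; ω_rod = −rω cosθ/√(L²−r²sin²θ) = +2.3292 rad/s.
V_P = V_A + ω_rod × AP, with AP = 0.1624 m along the rod.
Components: V_Px = −rω sinθ − a·ω_rod·sinφ = -0.79507 m/s;  V_Py = rω cosθ + a·ω_rod·cosφ = -0.18129 m/s.
|V_P| = √(V_Px² + V_Py²) = 0.81547 m/s.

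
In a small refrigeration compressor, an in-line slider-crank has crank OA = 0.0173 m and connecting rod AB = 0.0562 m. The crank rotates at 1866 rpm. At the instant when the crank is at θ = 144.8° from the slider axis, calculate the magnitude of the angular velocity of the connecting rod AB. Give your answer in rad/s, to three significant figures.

49.9

ω = 195.4 rad/s (converted from 1866 rpm).
The rod makes angle φ with the slider axis where L sinφ = r sinθ; differentiating, L cosφ·φ̇ = r ω cosθ.
L cosφ = √(L² − r² sin²θ) = 0.055308 m.
|ω_rod| = r ω |cosθ| / √(L² − r² sin²θ) = 0.0173·195.4·0.81714/0.055308 = 49.945 rad/s.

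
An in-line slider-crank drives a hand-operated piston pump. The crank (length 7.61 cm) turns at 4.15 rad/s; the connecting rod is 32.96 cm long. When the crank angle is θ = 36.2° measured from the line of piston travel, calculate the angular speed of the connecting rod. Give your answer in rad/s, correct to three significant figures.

ω = 4.15 rad/s
The rod makes angle φ with the slider axis where L sinφ = r sinθ; differentiating, L cosφ·φ̇ = r ω cosθ.
L cosφ = √(L² − r² sin²θ) = 0.32652 m.
|ω_rod| = r ω |cosθ| / √(L² − r² sin²θ) = 0.0761·4.15·0.80696/0.32652 = 0.7805 rad/s.

0.781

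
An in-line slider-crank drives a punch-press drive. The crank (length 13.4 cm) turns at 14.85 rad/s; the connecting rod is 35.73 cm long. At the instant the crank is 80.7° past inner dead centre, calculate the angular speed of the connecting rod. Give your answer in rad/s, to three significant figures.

ω = 14.85 rad/s
The rod makes angle φ with the slider axis where L sinφ = r sinθ; differentiating, L cosφ·φ̇ = r ω cosθ.
L cosφ = √(L² − r² sin²θ) = 0.33193 m.
|ω_rod| = r ω |cosθ| / √(L² − r² sin²θ) = 0.134·14.85·0.16160/0.33193 = 0.96881 rad/s.

0.969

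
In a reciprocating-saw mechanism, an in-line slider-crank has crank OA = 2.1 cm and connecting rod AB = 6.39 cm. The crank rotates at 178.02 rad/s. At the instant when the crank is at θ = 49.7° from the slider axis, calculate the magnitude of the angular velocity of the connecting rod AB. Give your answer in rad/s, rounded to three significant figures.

39.1

ω = 178 rad/s
The rod makes angle φ with the slider axis where L sinφ = r sinθ; differentiating, L cosφ·φ̇ = r ω cosθ.
L cosφ = √(L² − r² sin²θ) = 0.06186 m.
|ω_rod| = r ω |cosθ| / √(L² − r² sin²θ) = 0.021·178·0.64679/0.06186 = 39.088 rad/s.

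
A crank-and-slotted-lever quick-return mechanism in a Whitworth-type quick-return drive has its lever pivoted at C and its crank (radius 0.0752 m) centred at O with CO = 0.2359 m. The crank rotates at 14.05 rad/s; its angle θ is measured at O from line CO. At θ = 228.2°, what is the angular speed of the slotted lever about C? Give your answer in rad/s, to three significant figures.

2.30

ω = 14.05 rad/s
Crank pin A relative to C: A = (d + r cosθ, r sinθ); lever angle φ = atan2(r sinθ, d + r cosθ).
Differentiating tanφ: φ̇ = rω(d cosθ + r)/(d² + r² + 2dr cosθ).
d² + r² + 2dr cosθ = |CA|² = 0.0376557 m²;  d cosθ + r = -0.082035 m.
|ω_lever| = |0.0752·14.05·-0.082035| / 0.0376557 = 2.3018 rad/s.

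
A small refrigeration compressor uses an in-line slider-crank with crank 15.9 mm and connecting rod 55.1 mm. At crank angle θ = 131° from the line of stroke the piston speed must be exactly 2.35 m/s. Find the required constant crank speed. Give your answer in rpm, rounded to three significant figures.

2320

For an in-line slider-crank, |v_piston| = rω|sinθ|·[1 + r cosθ/√(L² − r² sin²θ)].
With r = 0.0159 m, L = 0.0551 m, θ = 131°: the bracketed kinematic factor |dx/dθ| = 0.0096722 m.
ω = v/|dx/dθ| = 2.35/0.0096722 = 242.96 rad/s.
N = 60ω/(2π) = 2320.1 rpm.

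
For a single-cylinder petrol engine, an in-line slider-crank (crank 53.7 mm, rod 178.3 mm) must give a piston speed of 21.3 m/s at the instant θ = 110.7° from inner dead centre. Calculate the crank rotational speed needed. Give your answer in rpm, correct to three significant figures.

4550

For an in-line slider-crank, |v_piston| = rω|sinθ|·[1 + r cosθ/√(L² − r² sin²θ)].
With r = 0.0537 m, L = 0.1783 m, θ = 110.7°: the bracketed kinematic factor |dx/dθ| = 0.04466 m.
ω = v/|dx/dθ| = 21.3/0.04466 = 476.94 rad/s.
N = 60ω/(2π) = 4554.4 rpm.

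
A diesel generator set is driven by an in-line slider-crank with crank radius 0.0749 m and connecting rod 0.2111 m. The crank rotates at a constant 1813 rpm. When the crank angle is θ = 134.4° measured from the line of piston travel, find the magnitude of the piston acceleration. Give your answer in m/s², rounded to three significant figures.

ω = 2π·1813/60 = 189.9 rad/s
x(θ) = r cosθ + √(L² − r² sin²θ); with ω constant, a = ω²·d²x/dθ².
d²x/dθ² = −r cosθ − r²(cos2θ)/√u − r⁴ sin²2θ/(4u^{3/2}),  u = L² − r² sin²θ = 0.0416995 m².
Substituting r = 0.0749 m, L = 0.2111 m, θ = 134.4°: d²x/dθ² = +0.052057 m.
a = ω²·d²x/dθ² = (189.9)²·(+0.052057) = +1876.4 m/s²;  |a| = 1876.4 m/s².

1880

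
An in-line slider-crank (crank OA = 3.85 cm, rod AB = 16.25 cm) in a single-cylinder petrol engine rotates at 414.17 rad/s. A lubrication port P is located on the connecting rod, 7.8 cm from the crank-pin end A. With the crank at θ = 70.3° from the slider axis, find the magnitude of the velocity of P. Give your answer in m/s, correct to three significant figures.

ω = 414.2 rad/s.  Crank-pin speed |V_A| = rω = 15.946 m/s, perpendicular to OA.
Rod angle: sinφ = −(r/L) sinθ ⇒ φ = -12.889°; ω_rod = −rω cosθ/√(L²−r²sin²θ) = -33.933 rad/s.
V_P = V_A + ω_rod × AP, with AP = 0.078 m along the rod.
Components: V_Px = −rω sinθ − a·ω_rod·sinφ = -15.603 m/s;  V_Py = rω cosθ + a·ω_rod·cosφ = +2.7951 m/s.
|V_P| = √(V_Px² + V_Py²) = 15.851 m/s.

15.9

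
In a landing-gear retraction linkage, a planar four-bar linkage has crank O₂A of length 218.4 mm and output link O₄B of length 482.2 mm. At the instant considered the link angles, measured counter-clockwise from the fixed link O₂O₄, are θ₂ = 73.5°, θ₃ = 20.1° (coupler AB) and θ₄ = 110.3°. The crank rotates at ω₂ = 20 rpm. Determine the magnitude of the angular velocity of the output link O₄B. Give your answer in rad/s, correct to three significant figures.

0.762

ω₂ = 2.094 rad/s (from 20 rpm).
Differentiating the loop-closure r₂e^{iθ₂}+r₃e^{iθ₃}=r₁+r₄e^{iθ₄} gives r₂ω₂e^{iθ₂}+r₃ω₃e^{iθ₃}=r₄ω₄e^{iθ₄}.
Eliminating the other unknown: ω₄ = r₂ω₂ sin(θ₂−θ₃) / [r₄ sin(θ₄−θ₃)].
Numerator sine = +0.80282; denominator sine = +0.99999.
Result = 0.2184·2.094·(+0.80282) / (0.4822·(+0.99999)) = +0.76156 rad/s; magnitude 0.76156 rad/s.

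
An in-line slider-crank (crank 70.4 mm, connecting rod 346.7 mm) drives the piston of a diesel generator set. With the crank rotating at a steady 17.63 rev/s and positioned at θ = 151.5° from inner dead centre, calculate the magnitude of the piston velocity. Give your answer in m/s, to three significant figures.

3.05

ω = 2π·17.6 = 110.8 rad/s
For an in-line slider-crank, x = r cosθ + √(L² − r² sin²θ), so v = −rω sinθ·[1 + r cosθ/√(L² − r² sin²θ)].
With r = 0.0704 m, L = 0.3467 m, θ = 151.5°: √(L² − r² sin²θ) = 0.34507 m.
v = −0.0704·110.8·0.47716·[1 + 0.0704·-0.87882/0.34507] = -3.0539 m/s.
|v| = 3.0539 m/s.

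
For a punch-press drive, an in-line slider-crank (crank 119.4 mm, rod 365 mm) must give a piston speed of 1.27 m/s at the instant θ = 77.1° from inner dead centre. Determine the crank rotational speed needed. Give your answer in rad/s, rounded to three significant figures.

10.1

For an in-line slider-crank, |v_piston| = rω|sinθ|·[1 + r cosθ/√(L² − r² sin²θ)].
With r = 0.1194 m, L = 0.365 m, θ = 77.1°: the bracketed kinematic factor |dx/dθ| = 0.12535 m.
ω = v/|dx/dθ| = 1.27/0.12535 = 10.131 rad/s.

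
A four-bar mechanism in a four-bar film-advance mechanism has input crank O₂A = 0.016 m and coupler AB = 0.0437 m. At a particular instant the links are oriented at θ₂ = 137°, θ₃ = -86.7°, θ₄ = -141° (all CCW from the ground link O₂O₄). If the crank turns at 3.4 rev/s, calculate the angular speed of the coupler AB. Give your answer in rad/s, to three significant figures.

9.54

ω₂ = 21.36 rad/s (from 3.4 rev/s).
Differentiating the loop-closure r₂e^{iθ₂}+r₃e^{iθ₃}=r₁+r₄e^{iθ₄} gives r₂ω₂e^{iθ₂}+r₃ω₃e^{iθ₃}=r₄ω₄e^{iθ₄}.
Eliminating the other unknown: ω₃ = r₂ω₂ sin(θ₄−θ₂) / [r₃ sin(θ₃−θ₄)].
Numerator sine = +0.99027; denominator sine = +0.81208.
Result = 0.016·21.36·(+0.99027) / (0.0437·(+0.81208)) = +9.5378 rad/s; magnitude 9.5378 rad/s.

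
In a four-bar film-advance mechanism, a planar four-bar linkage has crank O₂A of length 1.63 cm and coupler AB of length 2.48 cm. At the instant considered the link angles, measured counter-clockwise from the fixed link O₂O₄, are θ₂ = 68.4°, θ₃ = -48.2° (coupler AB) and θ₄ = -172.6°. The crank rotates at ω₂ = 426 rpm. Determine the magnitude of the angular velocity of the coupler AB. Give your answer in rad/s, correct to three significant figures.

31.1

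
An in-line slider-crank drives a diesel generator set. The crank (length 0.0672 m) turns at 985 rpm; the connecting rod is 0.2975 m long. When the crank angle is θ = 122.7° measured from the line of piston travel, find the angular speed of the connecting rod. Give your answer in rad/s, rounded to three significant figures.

ω = 103.1 rad/s (converted from 985 rpm).
The rod makes angle φ with the slider axis where L sinφ = r sinθ; differentiating, L cosφ·φ̇ = r ω cosθ.
L cosφ = √(L² − r² sin²θ) = 0.29208 m.
|ω_rod| = r ω |cosθ| / √(L² − r² sin²θ) = 0.0672·103.1·0.54024/0.29208 = 12.821 rad/s.

12.8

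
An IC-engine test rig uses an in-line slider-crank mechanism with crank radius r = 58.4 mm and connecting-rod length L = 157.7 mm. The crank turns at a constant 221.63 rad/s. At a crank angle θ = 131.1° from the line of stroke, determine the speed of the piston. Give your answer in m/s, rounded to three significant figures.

ω = 221.6 rad/s
For an in-line slider-crank, x = r cosθ + √(L² − r² sin²θ), so v = −rω sinθ·[1 + r cosθ/√(L² − r² sin²θ)].
With r = 0.0584 m, L = 0.1577 m, θ = 131.1°: √(L² − r² sin²θ) = 0.15144 m.
v = −0.0584·221.6·0.75356·[1 + 0.0584·-0.65738/0.15144] = -7.2809 m/s.
|v| = 7.2809 m/s.

7.28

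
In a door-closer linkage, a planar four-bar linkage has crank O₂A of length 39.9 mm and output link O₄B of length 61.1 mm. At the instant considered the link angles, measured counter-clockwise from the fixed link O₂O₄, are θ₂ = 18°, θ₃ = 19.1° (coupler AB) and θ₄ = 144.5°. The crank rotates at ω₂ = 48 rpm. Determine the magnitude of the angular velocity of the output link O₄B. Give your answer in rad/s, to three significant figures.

0.0773

ω₂ = 5.027 rad/s (from 48 rpm).
Differentiating the loop-closure r₂e^{iθ₂}+r₃e^{iθ₃}=r₁+r₄e^{iθ₄} gives r₂ω₂e^{iθ₂}+r₃ω₃e^{iθ₃}=r₄ω₄e^{iθ₄}.
Eliminating the other unknown: ω₄ = r₂ω₂ sin(θ₂−θ₃) / [r₄ sin(θ₄−θ₃)].
Numerator sine = -0.01920; denominator sine = +0.81513.
Result = 0.0399·5.027·(-0.01920) / (0.0611·(+0.81513)) = -0.077307 rad/s; magnitude 0.077307 rad/s.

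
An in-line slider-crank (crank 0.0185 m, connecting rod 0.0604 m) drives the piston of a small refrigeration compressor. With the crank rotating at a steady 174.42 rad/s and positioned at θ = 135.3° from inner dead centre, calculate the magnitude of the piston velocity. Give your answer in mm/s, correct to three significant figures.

1760

ω = 174.4 rad/s
For an in-line slider-crank, x = r cosθ + √(L² − r² sin²θ), so v = −rω sinθ·[1 + r cosθ/√(L² − r² sin²θ)].
With r = 0.0185 m, L = 0.0604 m, θ = 135.3°: √(L² − r² sin²θ) = 0.058982 m.
v = −0.0185·174.4·0.70339·[1 + 0.0185·-0.71080/0.058982] = -1.7637 m/s.
|v| = 1.7637 m/s = 1763.7 mm/s.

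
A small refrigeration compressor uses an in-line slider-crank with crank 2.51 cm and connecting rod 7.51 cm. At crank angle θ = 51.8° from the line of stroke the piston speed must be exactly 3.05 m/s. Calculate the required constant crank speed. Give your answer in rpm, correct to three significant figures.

1220

For an in-line slider-crank, |v_piston| = rω|sinθ|·[1 + r cosθ/√(L² − r² sin²θ)].
With r = 0.0251 m, L = 0.0751 m, θ = 51.8°: the bracketed kinematic factor |dx/dθ| = 0.02395 m.
ω = v/|dx/dθ| = 3.05/0.02395 = 127.35 rad/s.
N = 60ω/(2π) = 1216.1 rpm.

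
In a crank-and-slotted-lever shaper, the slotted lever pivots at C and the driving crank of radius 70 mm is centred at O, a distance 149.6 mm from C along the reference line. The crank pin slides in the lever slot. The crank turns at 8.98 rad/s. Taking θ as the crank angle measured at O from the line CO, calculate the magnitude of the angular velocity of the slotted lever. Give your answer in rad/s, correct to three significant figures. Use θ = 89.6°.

1.63

ω = 8.98 rad/s
Crank pin A relative to C: A = (d + r cosθ, r sinθ); lever angle φ = atan2(r sinθ, d + r cosθ).
Differentiating tanφ: φ̇ = rω(d cosθ + r)/(d² + r² + 2dr cosθ).
d² + r² + 2dr cosθ = |CA|² = 0.0274264 m²;  d cosθ + r = +0.071044 m.
|ω_lever| = |0.07·8.98·+0.071044| / 0.0274264 = 1.6283 rad/s.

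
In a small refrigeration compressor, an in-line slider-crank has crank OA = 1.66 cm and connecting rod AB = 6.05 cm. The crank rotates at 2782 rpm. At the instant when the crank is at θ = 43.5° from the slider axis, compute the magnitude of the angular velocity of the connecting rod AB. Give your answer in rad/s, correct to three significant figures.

59.0

ω = 291.3 rad/s (converted from 2782 rpm).
The rod makes angle φ with the slider axis where L sinφ = r sinθ; differentiating, L cosφ·φ̇ = r ω cosθ.
L cosφ = √(L² − r² sin²θ) = 0.059411 m.
|ω_rod| = r ω |cosθ| / √(L² − r² sin²θ) = 0.0166·291.3·0.72537/0.059411 = 59.046 rad/s.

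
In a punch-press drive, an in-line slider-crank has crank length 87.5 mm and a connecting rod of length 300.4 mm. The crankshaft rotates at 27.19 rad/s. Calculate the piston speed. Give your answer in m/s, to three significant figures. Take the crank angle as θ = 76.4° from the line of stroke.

ω = 27.19 rad/s
For an in-line slider-crank, x = r cosθ + √(L² − r² sin²θ), so v = −rω sinθ·[1 + r cosθ/√(L² − r² sin²θ)].
With r = 0.0875 m, L = 0.3004 m, θ = 76.4°: √(L² − r² sin²θ) = 0.28811 m.
v = −0.0875·27.19·0.97196·[1 + 0.0875·0.23514/0.28811] = -2.4776 m/s.
|v| = 2.4776 m/s.

2.48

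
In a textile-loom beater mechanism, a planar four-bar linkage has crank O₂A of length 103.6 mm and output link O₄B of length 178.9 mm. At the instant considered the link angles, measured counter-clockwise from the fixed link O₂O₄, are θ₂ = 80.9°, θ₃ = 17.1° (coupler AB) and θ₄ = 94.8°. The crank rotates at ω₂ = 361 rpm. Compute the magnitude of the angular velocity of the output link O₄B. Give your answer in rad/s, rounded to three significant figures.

20.1

ω₂ = 37.8 rad/s (from 361 rpm).
Differentiating the loop-closure r₂e^{iθ₂}+r₃e^{iθ₃}=r₁+r₄e^{iθ₄} gives r₂ω₂e^{iθ₂}+r₃ω₃e^{iθ₃}=r₄ω₄e^{iθ₄}.
Eliminating the other unknown: ω₄ = r₂ω₂ sin(θ₂−θ₃) / [r₄ sin(θ₄−θ₃)].
Numerator sine = +0.89726; denominator sine = +0.97705.
Result = 0.1036·37.8·(+0.89726) / (0.1789·(+0.97705)) = +20.104 rad/s; magnitude 20.104 rad/s.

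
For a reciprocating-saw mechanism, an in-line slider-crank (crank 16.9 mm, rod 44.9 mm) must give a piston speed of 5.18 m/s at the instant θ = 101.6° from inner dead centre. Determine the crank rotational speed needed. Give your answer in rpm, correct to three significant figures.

For an in-line slider-crank, |v_piston| = rω|sinθ|·[1 + r cosθ/√(L² − r² sin²θ)].
With r = 0.0169 m, L = 0.0449 m, θ = 101.6°: the bracketed kinematic factor |dx/dθ| = 0.015207 m.
ω = v/|dx/dθ| = 5.18/0.015207 = 340.63 rad/s.
N = 60ω/(2π) = 3252.8 rpm.

3250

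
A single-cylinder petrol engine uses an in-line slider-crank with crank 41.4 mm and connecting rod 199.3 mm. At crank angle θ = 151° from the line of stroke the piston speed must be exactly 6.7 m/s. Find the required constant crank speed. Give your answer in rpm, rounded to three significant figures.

3900

For an in-line slider-crank, |v_piston| = rω|sinθ|·[1 + r cosθ/√(L² − r² sin²θ)].
With r = 0.0414 m, L = 0.1993 m, θ = 151°: the bracketed kinematic factor |dx/dθ| = 0.016406 m.
ω = v/|dx/dθ| = 6.7/0.016406 = 408.39 rad/s.
N = 60ω/(2π) = 3899.8 rpm.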